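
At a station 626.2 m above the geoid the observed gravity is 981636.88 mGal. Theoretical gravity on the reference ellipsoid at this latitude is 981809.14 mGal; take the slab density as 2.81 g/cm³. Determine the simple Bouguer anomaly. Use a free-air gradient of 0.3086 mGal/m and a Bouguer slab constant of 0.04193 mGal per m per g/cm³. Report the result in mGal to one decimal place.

Free-air correction = 0.3086 × 626.2 = 193.25 mGal
Free-air anomaly = 981636.88 − 981809.14 + (193.25) = 20.99 mGal
Bouguer slab correction = 0.04193 × 2.81 × 626.2 = 73.78 mGal
Simple Bouguer anomaly = 20.99 − (73.78) = -52.79 mGal

-52.8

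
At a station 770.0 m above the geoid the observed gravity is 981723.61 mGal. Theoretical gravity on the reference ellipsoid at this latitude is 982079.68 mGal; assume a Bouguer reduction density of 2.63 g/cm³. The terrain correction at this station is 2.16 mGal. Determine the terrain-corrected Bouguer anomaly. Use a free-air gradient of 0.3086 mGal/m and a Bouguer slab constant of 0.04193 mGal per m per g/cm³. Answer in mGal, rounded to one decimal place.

-201.2

Free-air correction = 0.3086 × 770.0 = 237.62 mGal
Free-air anomaly = 981723.61 − 982079.68 + (237.62) = -118.45 mGal
Bouguer slab correction = 0.04193 × 2.63 × 770.0 = 84.91 mGal
Simple Bouguer anomaly = -118.45 − (84.91) = -203.36 mGal
Complete Bouguer anomaly = -203.36 + 2.16 = -201.20 mGal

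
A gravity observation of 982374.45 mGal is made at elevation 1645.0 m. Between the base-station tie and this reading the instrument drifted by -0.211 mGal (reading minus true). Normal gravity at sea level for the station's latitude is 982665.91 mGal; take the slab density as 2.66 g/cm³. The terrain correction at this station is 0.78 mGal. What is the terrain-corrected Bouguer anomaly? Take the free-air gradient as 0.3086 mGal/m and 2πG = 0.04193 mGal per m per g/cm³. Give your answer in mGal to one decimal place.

Drift-corrected reading = 982374.45 − (-0.211) = 982374.661 mGal
Free-air correction = 0.3086 × 1645.0 = 507.65 mGal
Free-air anomaly = 982374.661 − 982665.91 + (507.65) = 216.401 mGal
Bouguer slab correction = 0.04193 × 2.66 × 1645.0 = 183.47 mGal
Simple Bouguer anomaly = 216.401 − (183.47) = 32.931 mGal
Complete Bouguer anomaly = 32.931 + 0.78 = 33.711 mGal

33.7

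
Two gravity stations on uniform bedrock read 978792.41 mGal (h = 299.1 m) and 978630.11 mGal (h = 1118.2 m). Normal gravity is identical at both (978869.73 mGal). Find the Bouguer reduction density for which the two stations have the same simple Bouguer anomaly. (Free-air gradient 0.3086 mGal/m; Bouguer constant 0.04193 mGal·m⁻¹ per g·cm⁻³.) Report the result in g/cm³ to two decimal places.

Δg_obs = 978630.11 − 978792.41 = -162.30 mGal over Δh = 1118.2 − 299.1 = 819.1 m
Equal Bouguer anomalies ⇒ Δg_obs + (0.3086 − 0.04193ρ)·Δh = 0
0.3086 − 0.04193ρ = −Δg_obs/Δh = 0.19814
ρ = (0.3086 − 0.19814) / 0.04193 = 2.63 g/cm³

2.63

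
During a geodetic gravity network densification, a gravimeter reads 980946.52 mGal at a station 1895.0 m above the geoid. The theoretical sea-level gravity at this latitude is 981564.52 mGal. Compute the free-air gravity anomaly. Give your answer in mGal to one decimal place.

-33.2

Free-air correction = 0.3086 × 1895.0 = 584.80 mGal
Free-air anomaly = 980946.52 − 981564.52 + (584.80) = -33.20 mGal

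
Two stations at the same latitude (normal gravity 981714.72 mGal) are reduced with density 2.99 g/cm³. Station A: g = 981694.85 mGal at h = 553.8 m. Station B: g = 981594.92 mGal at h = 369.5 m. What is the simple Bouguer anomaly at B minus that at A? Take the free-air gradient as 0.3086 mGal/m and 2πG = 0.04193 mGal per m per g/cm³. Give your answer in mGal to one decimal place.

-133.7

Δg_SB(A) = 981694.85 − 981714.72 + 0.3086×553.8 − 0.04193×2.99×553.8 = 81.60 mGal
Δg_SB(B) = 981594.92 − 981714.72 + 0.3086×369.5 − 0.04193×2.99×369.5 = -52.10 mGal
Difference = -52.10 − (81.60) = -133.70 mGal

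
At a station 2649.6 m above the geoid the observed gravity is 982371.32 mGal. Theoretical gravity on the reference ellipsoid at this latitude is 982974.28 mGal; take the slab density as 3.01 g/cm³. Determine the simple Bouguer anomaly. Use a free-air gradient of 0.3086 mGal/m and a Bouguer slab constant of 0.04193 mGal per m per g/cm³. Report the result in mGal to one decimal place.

Free-air correction = 0.3086 × 2649.6 = 817.67 mGal
Free-air anomaly = 982371.32 − 982974.28 + (817.67) = 214.71 mGal
Bouguer slab correction = 0.04193 × 3.01 × 2649.6 = 334.40 mGal
Simple Bouguer anomaly = 214.71 − (334.40) = -119.69 mGal

-119.7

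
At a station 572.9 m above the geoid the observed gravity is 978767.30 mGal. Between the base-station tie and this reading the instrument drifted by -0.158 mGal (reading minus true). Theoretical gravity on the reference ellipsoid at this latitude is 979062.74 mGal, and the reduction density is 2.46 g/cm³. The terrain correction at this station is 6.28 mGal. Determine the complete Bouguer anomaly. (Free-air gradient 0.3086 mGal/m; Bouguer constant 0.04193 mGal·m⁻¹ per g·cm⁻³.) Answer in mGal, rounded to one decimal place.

-171.3

Drift-corrected reading = 978767.30 − (-0.158) = 978767.458 mGal
Free-air correction = 0.3086 × 572.9 = 176.80 mGal
Free-air anomaly = 978767.458 − 979062.74 + (176.80) = -118.482 mGal
Bouguer slab correction = 0.04193 × 2.46 × 572.9 = 59.09 mGal
Simple Bouguer anomaly = -118.482 − (59.09) = -177.572 mGal
Complete Bouguer anomaly = -177.572 + 6.28 = -171.292 mGal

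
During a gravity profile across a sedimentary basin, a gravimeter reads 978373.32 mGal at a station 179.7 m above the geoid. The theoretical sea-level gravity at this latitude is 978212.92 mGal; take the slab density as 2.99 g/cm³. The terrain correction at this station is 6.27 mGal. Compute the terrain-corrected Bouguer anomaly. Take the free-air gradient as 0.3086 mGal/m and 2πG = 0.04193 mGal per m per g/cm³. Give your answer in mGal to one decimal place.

Free-air correction = 0.3086 × 179.7 = 55.46 mGal
Free-air anomaly = 978373.32 − 978212.92 + (55.46) = 215.86 mGal
Bouguer slab correction = 0.04193 × 2.99 × 179.7 = 22.53 mGal
Simple Bouguer anomaly = 215.86 − (22.53) = 193.33 mGal
Complete Bouguer anomaly = 193.33 + 6.27 = 199.60 mGal

199.6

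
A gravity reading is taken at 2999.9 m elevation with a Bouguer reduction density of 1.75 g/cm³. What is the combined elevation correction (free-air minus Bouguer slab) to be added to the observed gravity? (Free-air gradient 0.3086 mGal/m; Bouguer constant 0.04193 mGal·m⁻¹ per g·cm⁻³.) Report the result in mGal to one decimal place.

705.6

Combined gradient = 0.3086 − 0.04193 × 1.75 = 0.2352225 mGal/m
Combined elevation correction = 0.2352225 × 2999.9 = 705.6 mGal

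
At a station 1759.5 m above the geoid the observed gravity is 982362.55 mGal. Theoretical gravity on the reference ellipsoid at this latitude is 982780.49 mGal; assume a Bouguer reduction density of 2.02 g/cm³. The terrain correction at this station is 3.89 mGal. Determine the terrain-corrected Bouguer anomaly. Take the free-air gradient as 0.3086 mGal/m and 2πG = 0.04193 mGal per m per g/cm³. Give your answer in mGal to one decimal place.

Free-air correction = 0.3086 × 1759.5 = 542.98 mGal
Free-air anomaly = 982362.55 − 982780.49 + (542.98) = 125.04 mGal
Bouguer slab correction = 0.04193 × 2.02 × 1759.5 = 149.03 mGal
Simple Bouguer anomaly = 125.04 − (149.03) = -23.99 mGal
Complete Bouguer anomaly = -23.99 + 3.89 = -20.10 mGal

-20.1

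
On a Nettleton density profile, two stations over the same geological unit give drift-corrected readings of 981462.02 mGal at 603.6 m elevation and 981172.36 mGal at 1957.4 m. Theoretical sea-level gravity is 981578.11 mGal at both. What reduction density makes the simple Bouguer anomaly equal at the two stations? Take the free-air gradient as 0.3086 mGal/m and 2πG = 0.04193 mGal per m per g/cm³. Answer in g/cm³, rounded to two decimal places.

2.26

Δg_obs = 981172.36 − 981462.02 = -289.66 mGal over Δh = 1957.4 − 603.6 = 1353.8 m
Equal Bouguer anomalies ⇒ Δg_obs + (0.3086 − 0.04193ρ)·Δh = 0
0.3086 − 0.04193ρ = −Δg_obs/Δh = 0.21396
ρ = (0.3086 − 0.21396) / 0.04193 = 2.26 g/cm³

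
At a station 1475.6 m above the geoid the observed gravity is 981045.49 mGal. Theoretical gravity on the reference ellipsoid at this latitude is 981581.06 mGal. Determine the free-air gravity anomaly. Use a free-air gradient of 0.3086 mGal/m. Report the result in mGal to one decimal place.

Free-air correction = 0.3086 × 1475.6 = 455.37 mGal
Free-air anomaly = 981045.49 − 981581.06 + (455.37) = -80.20 mGal

-80.2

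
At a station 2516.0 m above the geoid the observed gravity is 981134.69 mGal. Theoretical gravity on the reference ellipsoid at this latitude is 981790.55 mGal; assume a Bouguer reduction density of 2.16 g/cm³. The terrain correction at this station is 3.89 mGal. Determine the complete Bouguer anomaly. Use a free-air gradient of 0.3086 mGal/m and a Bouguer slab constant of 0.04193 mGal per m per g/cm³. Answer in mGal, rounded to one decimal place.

-103.4

Free-air correction = 0.3086 × 2516.0 = 776.44 mGal
Free-air anomaly = 981134.69 − 981790.55 + (776.44) = 120.58 mGal
Bouguer slab correction = 0.04193 × 2.16 × 2516.0 = 227.87 mGal
Simple Bouguer anomaly = 120.58 − (227.87) = -107.29 mGal
Complete Bouguer anomaly = -107.29 + 3.89 = -103.40 mGal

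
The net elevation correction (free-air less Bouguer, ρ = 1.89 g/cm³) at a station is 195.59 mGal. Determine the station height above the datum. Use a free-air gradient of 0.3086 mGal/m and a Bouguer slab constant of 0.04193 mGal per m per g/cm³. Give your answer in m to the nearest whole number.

Combined gradient = 0.3086 − 0.04193 × 1.89 = 0.2293523 mGal/m
h = 195.59 / 0.2293523 = 852.79 m

853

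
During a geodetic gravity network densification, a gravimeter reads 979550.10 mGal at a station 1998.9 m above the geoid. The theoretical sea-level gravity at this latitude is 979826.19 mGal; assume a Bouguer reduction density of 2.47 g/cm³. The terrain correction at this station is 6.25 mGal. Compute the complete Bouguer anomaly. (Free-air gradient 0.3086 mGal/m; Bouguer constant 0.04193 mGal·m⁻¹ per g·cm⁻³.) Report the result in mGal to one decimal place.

Free-air correction = 0.3086 × 1998.9 = 616.86 mGal
Free-air anomaly = 979550.10 − 979826.19 + (616.86) = 340.77 mGal
Bouguer slab correction = 0.04193 × 2.47 × 1998.9 = 207.02 mGal
Simple Bouguer anomaly = 340.77 − (207.02) = 133.75 mGal
Complete Bouguer anomaly = 133.75 + 6.25 = 140.00 mGal

140.0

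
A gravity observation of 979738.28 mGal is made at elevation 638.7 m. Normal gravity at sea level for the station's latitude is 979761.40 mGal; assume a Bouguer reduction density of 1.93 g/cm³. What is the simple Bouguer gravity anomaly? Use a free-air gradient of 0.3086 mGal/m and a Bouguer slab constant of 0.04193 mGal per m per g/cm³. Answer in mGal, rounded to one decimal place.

122.3

Free-air correction = 0.3086 × 638.7 = 197.10 mGal
Free-air anomaly = 979738.28 − 979761.40 + (197.10) = 173.98 mGal
Bouguer slab correction = 0.04193 × 1.93 × 638.7 = 51.69 mGal
Simple Bouguer anomaly = 173.98 − (51.69) = 122.29 mGal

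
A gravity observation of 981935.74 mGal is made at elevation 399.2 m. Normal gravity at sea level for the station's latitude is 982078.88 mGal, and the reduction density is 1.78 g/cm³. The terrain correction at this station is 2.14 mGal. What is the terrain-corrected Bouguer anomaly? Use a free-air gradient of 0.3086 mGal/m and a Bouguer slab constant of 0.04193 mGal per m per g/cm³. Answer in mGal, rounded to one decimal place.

Free-air correction = 0.3086 × 399.2 = 123.19 mGal
Free-air anomaly = 981935.74 − 982078.88 + (123.19) = -19.95 mGal
Bouguer slab correction = 0.04193 × 1.78 × 399.2 = 29.79 mGal
Simple Bouguer anomaly = -19.95 − (29.79) = -49.74 mGal
Complete Bouguer anomaly = -49.74 + 2.14 = -47.60 mGal

-47.6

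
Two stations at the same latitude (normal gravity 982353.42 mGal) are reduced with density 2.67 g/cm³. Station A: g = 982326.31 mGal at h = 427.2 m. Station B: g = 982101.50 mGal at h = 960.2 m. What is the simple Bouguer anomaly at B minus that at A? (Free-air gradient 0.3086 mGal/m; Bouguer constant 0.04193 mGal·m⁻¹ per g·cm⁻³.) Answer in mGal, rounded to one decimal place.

Δg_SB(A) = 982326.31 − 982353.42 + 0.3086×427.2 − 0.04193×2.67×427.2 = 56.90 mGal
Δg_SB(B) = 982101.50 − 982353.42 + 0.3086×960.2 − 0.04193×2.67×960.2 = -63.10 mGal
Difference = -63.10 − (56.90) = -120.00 mGal

-120.0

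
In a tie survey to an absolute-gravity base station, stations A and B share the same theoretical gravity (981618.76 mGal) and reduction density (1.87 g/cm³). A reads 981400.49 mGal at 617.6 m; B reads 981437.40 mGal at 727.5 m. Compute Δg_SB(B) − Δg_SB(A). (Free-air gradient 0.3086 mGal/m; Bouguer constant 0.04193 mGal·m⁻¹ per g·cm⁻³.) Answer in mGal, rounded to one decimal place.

Δg_SB(A) = 981400.49 − 981618.76 + 0.3086×617.6 − 0.04193×1.87×617.6 = -76.10 mGal
Δg_SB(B) = 981437.40 − 981618.76 + 0.3086×727.5 − 0.04193×1.87×727.5 = -13.90 mGal
Difference = -13.90 − (-76.10) = 62.20 mGal

62.2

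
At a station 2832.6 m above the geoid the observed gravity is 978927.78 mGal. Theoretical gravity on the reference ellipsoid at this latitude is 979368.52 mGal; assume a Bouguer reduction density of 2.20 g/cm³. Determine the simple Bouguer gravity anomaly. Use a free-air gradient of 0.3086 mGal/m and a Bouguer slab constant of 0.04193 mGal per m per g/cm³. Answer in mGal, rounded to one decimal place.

172.1

Free-air correction = 0.3086 × 2832.6 = 874.14 mGal
Free-air anomaly = 978927.78 − 979368.52 + (874.14) = 433.40 mGal
Bouguer slab correction = 0.04193 × 2.20 × 2832.6 = 261.30 mGal
Simple Bouguer anomaly = 433.40 − (261.30) = 172.10 mGal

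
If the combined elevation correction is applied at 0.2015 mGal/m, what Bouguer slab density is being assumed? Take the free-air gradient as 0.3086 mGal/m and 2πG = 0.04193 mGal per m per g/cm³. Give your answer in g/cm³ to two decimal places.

2.55

0.2015 = 0.3086 − 0.04193 × ρ
ρ = (0.3086 − 0.2015) / 0.04193 = 2.55 g/cm³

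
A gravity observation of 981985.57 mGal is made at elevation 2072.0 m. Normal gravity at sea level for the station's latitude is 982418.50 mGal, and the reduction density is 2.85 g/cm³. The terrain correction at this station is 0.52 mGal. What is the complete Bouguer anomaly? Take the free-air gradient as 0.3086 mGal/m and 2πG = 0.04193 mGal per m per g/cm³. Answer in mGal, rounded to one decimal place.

Free-air correction = 0.3086 × 2072.0 = 639.42 mGal
Free-air anomaly = 981985.57 − 982418.50 + (639.42) = 206.49 mGal
Bouguer slab correction = 0.04193 × 2.85 × 2072.0 = 247.61 mGal
Simple Bouguer anomaly = 206.49 − (247.61) = -41.12 mGal
Complete Bouguer anomaly = -41.12 + 0.52 = -40.60 mGal

-40.6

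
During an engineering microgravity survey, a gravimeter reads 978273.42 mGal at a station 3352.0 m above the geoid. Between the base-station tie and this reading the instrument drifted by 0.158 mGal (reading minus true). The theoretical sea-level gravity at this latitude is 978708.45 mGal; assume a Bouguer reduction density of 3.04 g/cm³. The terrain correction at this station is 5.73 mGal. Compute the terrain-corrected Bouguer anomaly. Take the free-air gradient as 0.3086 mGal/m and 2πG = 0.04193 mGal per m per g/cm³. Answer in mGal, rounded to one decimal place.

Drift-corrected reading = 978273.42 − (0.158) = 978273.262 mGal
Free-air correction = 0.3086 × 3352.0 = 1034.43 mGal
Free-air anomaly = 978273.262 − 978708.45 + (1034.43) = 599.242 mGal
Bouguer slab correction = 0.04193 × 3.04 × 3352.0 = 427.27 mGal
Simple Bouguer anomaly = 599.242 − (427.27) = 171.972 mGal
Complete Bouguer anomaly = 171.972 + 5.73 = 177.702 mGal

177.7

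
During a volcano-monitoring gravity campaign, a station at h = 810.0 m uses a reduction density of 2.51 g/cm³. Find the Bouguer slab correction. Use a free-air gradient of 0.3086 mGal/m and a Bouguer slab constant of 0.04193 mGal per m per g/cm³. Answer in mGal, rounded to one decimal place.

85.2

Bouguer slab correction = 0.04193 × 2.51 × 810.0 = 85.2 mGal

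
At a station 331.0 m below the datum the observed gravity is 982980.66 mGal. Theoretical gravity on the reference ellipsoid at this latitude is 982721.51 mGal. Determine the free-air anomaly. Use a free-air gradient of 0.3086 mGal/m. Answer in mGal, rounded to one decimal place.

Free-air correction = 0.3086 × -331.0 = -102.15 mGal
Free-air anomaly = 982980.66 − 982721.51 + (-102.15) = 157.00 mGal

157.0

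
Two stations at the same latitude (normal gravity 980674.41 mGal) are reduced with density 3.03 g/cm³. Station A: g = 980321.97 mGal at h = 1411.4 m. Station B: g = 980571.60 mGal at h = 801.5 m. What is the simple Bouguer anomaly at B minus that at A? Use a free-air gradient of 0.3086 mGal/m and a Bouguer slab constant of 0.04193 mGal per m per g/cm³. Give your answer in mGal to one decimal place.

Δg_SB(A) = 980321.97 − 980674.41 + 0.3086×1411.4 − 0.04193×3.03×1411.4 = -96.20 mGal
Δg_SB(B) = 980571.60 − 980674.41 + 0.3086×801.5 − 0.04193×3.03×801.5 = 42.70 mGal
Difference = 42.70 − (-96.20) = 138.90 mGal

138.9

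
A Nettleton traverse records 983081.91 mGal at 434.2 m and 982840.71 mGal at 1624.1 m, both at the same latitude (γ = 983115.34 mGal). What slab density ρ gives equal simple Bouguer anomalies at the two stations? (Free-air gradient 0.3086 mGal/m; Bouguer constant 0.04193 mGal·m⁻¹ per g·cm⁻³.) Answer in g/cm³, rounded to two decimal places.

Δg_obs = 982840.71 − 983081.91 = -241.20 mGal over Δh = 1624.1 − 434.2 = 1189.9 m
Equal Bouguer anomalies ⇒ Δg_obs + (0.3086 − 0.04193ρ)·Δh = 0
0.3086 − 0.04193ρ = −Δg_obs/Δh = 0.20271
ρ = (0.3086 − 0.20271) / 0.04193 = 2.53 g/cm³

2.53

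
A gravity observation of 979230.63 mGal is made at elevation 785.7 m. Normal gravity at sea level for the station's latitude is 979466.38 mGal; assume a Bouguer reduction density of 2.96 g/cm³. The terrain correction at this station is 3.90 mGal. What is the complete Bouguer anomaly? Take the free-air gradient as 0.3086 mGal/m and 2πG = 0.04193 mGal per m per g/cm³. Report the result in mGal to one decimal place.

Free-air correction = 0.3086 × 785.7 = 242.47 mGal
Free-air anomaly = 979230.63 − 979466.38 + (242.47) = 6.72 mGal
Bouguer slab correction = 0.04193 × 2.96 × 785.7 = 97.52 mGal
Simple Bouguer anomaly = 6.72 − (97.52) = -90.80 mGal
Complete Bouguer anomaly = -90.80 + 3.90 = -86.90 mGal

-86.9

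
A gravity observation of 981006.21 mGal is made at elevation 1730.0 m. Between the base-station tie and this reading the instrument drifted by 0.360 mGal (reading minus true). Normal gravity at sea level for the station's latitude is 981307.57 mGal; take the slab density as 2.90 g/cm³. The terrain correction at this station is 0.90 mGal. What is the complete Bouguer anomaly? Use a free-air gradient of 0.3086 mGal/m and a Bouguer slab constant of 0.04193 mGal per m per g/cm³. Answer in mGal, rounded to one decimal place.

Drift-corrected reading = 981006.21 − (0.360) = 981005.850 mGal
Free-air correction = 0.3086 × 1730.0 = 533.88 mGal
Free-air anomaly = 981005.850 − 981307.57 + (533.88) = 232.160 mGal
Bouguer slab correction = 0.04193 × 2.90 × 1730.0 = 210.36 mGal
Simple Bouguer anomaly = 232.160 − (210.36) = 21.800 mGal
Complete Bouguer anomaly = 21.800 + 0.90 = 22.700 mGal

22.7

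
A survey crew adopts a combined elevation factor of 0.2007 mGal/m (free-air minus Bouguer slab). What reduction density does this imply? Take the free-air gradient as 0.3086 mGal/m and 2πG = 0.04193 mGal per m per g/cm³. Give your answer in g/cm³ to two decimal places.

0.2007 = 0.3086 − 0.04193 × ρ
ρ = (0.3086 − 0.2007) / 0.04193 = 2.57 g/cm³

2.57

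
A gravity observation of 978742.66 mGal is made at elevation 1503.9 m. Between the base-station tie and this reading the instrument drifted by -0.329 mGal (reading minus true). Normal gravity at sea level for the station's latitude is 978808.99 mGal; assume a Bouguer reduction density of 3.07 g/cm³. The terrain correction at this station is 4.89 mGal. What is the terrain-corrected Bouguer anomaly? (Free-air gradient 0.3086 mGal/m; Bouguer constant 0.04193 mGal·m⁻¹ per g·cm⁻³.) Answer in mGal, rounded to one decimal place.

209.4

Drift-corrected reading = 978742.66 − (-0.329) = 978742.989 mGal
Free-air correction = 0.3086 × 1503.9 = 464.10 mGal
Free-air anomaly = 978742.989 − 978808.99 + (464.10) = 398.099 mGal
Bouguer slab correction = 0.04193 × 3.07 × 1503.9 = 193.59 mGal
Simple Bouguer anomaly = 398.099 − (193.59) = 204.509 mGal
Complete Bouguer anomaly = 204.509 + 4.89 = 209.399 mGal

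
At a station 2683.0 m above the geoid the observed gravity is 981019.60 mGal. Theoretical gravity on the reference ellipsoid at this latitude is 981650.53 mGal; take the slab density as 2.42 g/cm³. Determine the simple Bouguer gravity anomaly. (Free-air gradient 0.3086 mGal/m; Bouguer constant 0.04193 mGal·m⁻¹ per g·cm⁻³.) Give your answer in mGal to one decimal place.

-75.2

Free-air correction = 0.3086 × 2683.0 = 827.97 mGal
Free-air anomaly = 981019.60 − 981650.53 + (827.97) = 197.04 mGal
Bouguer slab correction = 0.04193 × 2.42 × 2683.0 = 272.25 mGal
Simple Bouguer anomaly = 197.04 − (272.25) = -75.21 mGal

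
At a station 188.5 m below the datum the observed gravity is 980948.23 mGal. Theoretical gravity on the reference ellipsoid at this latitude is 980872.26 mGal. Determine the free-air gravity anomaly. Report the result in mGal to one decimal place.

17.8

Free-air correction = 0.3086 × -188.5 = -58.17 mGal
Free-air anomaly = 980948.23 − 980872.26 + (-58.17) = 17.80 mGal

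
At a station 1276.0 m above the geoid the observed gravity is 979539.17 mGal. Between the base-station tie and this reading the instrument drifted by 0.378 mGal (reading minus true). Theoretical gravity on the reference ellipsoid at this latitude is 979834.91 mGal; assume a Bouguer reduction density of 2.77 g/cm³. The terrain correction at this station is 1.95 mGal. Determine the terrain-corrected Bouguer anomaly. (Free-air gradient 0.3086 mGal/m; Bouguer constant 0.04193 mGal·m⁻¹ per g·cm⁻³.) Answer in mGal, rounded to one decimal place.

Drift-corrected reading = 979539.17 − (0.378) = 979538.792 mGal
Free-air correction = 0.3086 × 1276.0 = 393.77 mGal
Free-air anomaly = 979538.792 − 979834.91 + (393.77) = 97.652 mGal
Bouguer slab correction = 0.04193 × 2.77 × 1276.0 = 148.20 mGal
Simple Bouguer anomaly = 97.652 − (148.20) = -50.548 mGal
Complete Bouguer anomaly = -50.548 + 1.95 = -48.598 mGal

-48.6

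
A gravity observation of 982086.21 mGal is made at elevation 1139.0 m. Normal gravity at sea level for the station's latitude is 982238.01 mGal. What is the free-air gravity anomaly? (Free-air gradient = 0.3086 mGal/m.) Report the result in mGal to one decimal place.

199.7

Free-air correction = 0.3086 × 1139.0 = 351.50 mGal
Free-air anomaly = 982086.21 − 982238.01 + (351.50) = 199.70 mGal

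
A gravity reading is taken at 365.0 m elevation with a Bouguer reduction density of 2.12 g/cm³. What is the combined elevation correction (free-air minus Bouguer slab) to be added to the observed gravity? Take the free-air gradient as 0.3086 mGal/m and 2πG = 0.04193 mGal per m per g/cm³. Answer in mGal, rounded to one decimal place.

Combined gradient = 0.3086 − 0.04193 × 2.12 = 0.2197084 mGal/m
Combined elevation correction = 0.2197084 × 365.0 = 80.2 mGal

80.2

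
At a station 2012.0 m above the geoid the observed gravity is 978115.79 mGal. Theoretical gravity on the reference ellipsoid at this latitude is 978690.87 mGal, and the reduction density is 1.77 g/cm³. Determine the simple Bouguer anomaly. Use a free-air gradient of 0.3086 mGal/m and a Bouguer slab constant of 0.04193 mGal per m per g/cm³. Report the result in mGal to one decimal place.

-103.5

Free-air correction = 0.3086 × 2012.0 = 620.90 mGal
Free-air anomaly = 978115.79 − 978690.87 + (620.90) = 45.82 mGal
Bouguer slab correction = 0.04193 × 1.77 × 2012.0 = 149.32 mGal
Simple Bouguer anomaly = 45.82 − (149.32) = -103.50 mGal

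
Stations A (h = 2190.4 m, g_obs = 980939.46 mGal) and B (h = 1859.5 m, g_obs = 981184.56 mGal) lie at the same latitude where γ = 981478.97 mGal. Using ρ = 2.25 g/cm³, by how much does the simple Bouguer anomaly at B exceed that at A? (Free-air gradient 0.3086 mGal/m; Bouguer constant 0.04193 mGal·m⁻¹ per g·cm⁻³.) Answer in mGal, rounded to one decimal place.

174.2

Δg_SB(A) = 980939.46 − 981478.97 + 0.3086×2190.4 − 0.04193×2.25×2190.4 = -70.20 mGal
Δg_SB(B) = 981184.56 − 981478.97 + 0.3086×1859.5 − 0.04193×2.25×1859.5 = 104.00 mGal
Difference = 104.00 − (-70.20) = 174.20 mGal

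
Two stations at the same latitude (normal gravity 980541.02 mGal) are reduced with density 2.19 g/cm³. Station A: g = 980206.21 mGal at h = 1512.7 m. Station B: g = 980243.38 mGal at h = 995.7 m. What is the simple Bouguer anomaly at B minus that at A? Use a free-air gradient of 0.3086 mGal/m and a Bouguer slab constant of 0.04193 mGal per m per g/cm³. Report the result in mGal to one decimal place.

Δg_SB(A) = 980206.21 − 980541.02 + 0.3086×1512.7 − 0.04193×2.19×1512.7 = -6.90 mGal
Δg_SB(B) = 980243.38 − 980541.02 + 0.3086×995.7 − 0.04193×2.19×995.7 = -81.80 mGal
Difference = -81.80 − (-6.90) = -74.90 mGal

-74.9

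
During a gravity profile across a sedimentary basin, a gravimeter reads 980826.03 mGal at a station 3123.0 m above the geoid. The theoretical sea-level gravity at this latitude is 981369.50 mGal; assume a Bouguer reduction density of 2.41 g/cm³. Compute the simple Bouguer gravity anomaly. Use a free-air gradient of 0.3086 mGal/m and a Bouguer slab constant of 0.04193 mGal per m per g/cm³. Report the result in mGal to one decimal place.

Free-air correction = 0.3086 × 3123.0 = 963.76 mGal
Free-air anomaly = 980826.03 − 981369.50 + (963.76) = 420.29 mGal
Bouguer slab correction = 0.04193 × 2.41 × 3123.0 = 315.58 mGal
Simple Bouguer anomaly = 420.29 − (315.58) = 104.71 mGal

104.7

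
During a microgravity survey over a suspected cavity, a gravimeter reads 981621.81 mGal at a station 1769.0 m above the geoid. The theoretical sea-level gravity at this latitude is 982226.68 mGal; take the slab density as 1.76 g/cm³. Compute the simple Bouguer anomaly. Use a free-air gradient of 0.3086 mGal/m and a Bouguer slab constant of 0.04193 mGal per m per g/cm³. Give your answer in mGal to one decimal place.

-189.5

Free-air correction = 0.3086 × 1769.0 = 545.91 mGal
Free-air anomaly = 981621.81 − 982226.68 + (545.91) = -58.96 mGal
Bouguer slab correction = 0.04193 × 1.76 × 1769.0 = 130.55 mGal
Simple Bouguer anomaly = -58.96 − (130.55) = -189.51 mGal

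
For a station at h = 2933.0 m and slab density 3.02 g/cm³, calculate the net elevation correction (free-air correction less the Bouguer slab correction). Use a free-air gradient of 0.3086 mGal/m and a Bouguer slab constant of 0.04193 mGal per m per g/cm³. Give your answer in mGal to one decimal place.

533.7

Combined gradient = 0.3086 − 0.04193 × 3.02 = 0.1819714 mGal/m
Combined elevation correction = 0.1819714 × 2933.0 = 533.7 mGal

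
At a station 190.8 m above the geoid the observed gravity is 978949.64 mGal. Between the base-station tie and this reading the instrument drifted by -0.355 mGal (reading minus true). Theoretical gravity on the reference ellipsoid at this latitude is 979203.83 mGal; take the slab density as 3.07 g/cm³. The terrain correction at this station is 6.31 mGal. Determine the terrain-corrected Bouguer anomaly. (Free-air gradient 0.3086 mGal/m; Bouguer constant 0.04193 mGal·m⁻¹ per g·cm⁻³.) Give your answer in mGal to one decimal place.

Drift-corrected reading = 978949.64 − (-0.355) = 978949.995 mGal
Free-air correction = 0.3086 × 190.8 = 58.88 mGal
Free-air anomaly = 978949.995 − 979203.83 + (58.88) = -194.955 mGal
Bouguer slab correction = 0.04193 × 3.07 × 190.8 = 24.56 mGal
Simple Bouguer anomaly = -194.955 − (24.56) = -219.515 mGal
Complete Bouguer anomaly = -219.515 + 6.31 = -213.205 mGal

-213.2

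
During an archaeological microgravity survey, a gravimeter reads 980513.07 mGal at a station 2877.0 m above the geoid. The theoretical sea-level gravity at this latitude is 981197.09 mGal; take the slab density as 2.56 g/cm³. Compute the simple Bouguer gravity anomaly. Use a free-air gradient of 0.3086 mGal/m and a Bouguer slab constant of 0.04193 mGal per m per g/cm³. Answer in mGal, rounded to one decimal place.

Free-air correction = 0.3086 × 2877.0 = 887.84 mGal
Free-air anomaly = 980513.07 − 981197.09 + (887.84) = 203.82 mGal
Bouguer slab correction = 0.04193 × 2.56 × 2877.0 = 308.82 mGal
Simple Bouguer anomaly = 203.82 − (308.82) = -105.00 mGal

-105.0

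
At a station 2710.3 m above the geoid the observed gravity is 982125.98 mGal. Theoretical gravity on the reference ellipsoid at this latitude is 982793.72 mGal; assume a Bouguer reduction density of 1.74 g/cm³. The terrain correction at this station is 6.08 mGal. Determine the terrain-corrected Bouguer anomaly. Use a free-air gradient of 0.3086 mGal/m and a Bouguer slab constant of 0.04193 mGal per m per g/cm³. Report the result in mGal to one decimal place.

-23.0

Free-air correction = 0.3086 × 2710.3 = 836.40 mGal
Free-air anomaly = 982125.98 − 982793.72 + (836.40) = 168.66 mGal
Bouguer slab correction = 0.04193 × 1.74 × 2710.3 = 197.74 mGal
Simple Bouguer anomaly = 168.66 − (197.74) = -29.08 mGal
Complete Bouguer anomaly = -29.08 + 6.08 = -23.00 mGal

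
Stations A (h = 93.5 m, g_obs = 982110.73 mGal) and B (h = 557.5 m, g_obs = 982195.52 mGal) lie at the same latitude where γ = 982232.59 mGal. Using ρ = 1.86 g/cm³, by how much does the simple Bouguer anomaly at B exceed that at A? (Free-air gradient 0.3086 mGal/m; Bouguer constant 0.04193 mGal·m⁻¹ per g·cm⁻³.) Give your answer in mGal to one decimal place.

Δg_SB(A) = 982110.73 − 982232.59 + 0.3086×93.5 − 0.04193×1.86×93.5 = -100.30 mGal
Δg_SB(B) = 982195.52 − 982232.59 + 0.3086×557.5 − 0.04193×1.86×557.5 = 91.50 mGal
Difference = 91.50 − (-100.30) = 191.80 mGal

191.8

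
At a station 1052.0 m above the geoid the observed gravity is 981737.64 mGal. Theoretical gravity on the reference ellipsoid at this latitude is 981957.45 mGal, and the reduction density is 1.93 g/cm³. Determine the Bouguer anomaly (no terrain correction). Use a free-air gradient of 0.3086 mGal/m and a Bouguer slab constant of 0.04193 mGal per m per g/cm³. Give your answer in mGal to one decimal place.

Free-air correction = 0.3086 × 1052.0 = 324.65 mGal
Free-air anomaly = 981737.64 − 981957.45 + (324.65) = 104.84 mGal
Bouguer slab correction = 0.04193 × 1.93 × 1052.0 = 85.13 mGal
Simple Bouguer anomaly = 104.84 − (85.13) = 19.71 mGal

19.7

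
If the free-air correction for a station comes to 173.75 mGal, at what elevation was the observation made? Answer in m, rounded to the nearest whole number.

563

h = 173.75 / 0.3086 = 563.03 m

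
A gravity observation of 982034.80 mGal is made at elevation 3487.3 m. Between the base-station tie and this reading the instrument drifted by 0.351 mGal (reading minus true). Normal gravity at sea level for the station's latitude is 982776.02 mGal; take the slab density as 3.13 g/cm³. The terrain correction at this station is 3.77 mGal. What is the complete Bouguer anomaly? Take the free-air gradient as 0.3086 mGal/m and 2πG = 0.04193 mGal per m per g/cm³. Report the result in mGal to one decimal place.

Drift-corrected reading = 982034.80 − (0.351) = 982034.449 mGal
Free-air correction = 0.3086 × 3487.3 = 1076.18 mGal
Free-air anomaly = 982034.449 − 982776.02 + (1076.18) = 334.609 mGal
Bouguer slab correction = 0.04193 × 3.13 × 3487.3 = 457.68 mGal
Simple Bouguer anomaly = 334.609 − (457.68) = -123.071 mGal
Complete Bouguer anomaly = -123.071 + 3.77 = -119.301 mGal

-119.3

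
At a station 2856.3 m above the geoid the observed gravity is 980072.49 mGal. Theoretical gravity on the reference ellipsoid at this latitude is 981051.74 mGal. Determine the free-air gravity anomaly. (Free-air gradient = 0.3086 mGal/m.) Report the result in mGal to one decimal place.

Free-air correction = 0.3086 × 2856.3 = 881.45 mGal
Free-air anomaly = 980072.49 − 981051.74 + (881.45) = -97.80 mGal

-97.8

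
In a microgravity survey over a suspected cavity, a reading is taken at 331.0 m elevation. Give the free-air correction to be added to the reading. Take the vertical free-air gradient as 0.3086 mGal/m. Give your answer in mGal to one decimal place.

Free-air correction = 0.3086 × 331.0 = 102.1 mGal

102.1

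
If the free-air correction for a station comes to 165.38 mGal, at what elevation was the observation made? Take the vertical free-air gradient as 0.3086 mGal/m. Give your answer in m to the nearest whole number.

h = 165.38 / 0.3086 = 535.90 m

536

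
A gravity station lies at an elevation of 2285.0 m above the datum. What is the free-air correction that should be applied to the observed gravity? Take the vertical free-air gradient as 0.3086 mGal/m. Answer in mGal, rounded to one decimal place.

705.2

Free-air correction = 0.3086 × 2285.0 = 705.2 mGal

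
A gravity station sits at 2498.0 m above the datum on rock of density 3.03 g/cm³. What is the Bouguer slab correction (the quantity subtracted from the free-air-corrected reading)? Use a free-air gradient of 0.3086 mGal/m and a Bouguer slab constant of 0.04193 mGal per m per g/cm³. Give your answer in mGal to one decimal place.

Bouguer slab correction = 0.04193 × 3.03 × 2498.0 = 317.4 mGal

317.4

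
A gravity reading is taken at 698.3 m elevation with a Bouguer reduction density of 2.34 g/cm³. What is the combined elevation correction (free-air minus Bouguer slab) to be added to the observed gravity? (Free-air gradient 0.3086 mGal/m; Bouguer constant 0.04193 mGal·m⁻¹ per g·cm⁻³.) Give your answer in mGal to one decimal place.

147.0

Combined gradient = 0.3086 − 0.04193 × 2.34 = 0.2104838 mGal/m
Combined elevation correction = 0.2104838 × 698.3 = 147.0 mGal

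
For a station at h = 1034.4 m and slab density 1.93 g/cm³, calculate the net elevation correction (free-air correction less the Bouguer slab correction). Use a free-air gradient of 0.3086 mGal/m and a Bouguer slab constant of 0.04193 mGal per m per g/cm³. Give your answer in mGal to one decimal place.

235.5

Combined gradient = 0.3086 − 0.04193 × 1.93 = 0.2276751 mGal/m
Combined elevation correction = 0.2276751 × 1034.4 = 235.5 mGal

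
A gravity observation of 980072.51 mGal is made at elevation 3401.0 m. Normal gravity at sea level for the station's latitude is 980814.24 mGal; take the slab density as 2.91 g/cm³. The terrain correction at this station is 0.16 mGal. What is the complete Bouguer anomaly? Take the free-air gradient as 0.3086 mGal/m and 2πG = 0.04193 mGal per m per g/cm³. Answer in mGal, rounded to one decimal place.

Free-air correction = 0.3086 × 3401.0 = 1049.55 mGal
Free-air anomaly = 980072.51 − 980814.24 + (1049.55) = 307.82 mGal
Bouguer slab correction = 0.04193 × 2.91 × 3401.0 = 414.98 mGal
Simple Bouguer anomaly = 307.82 − (414.98) = -107.16 mGal
Complete Bouguer anomaly = -107.16 + 0.16 = -107.00 mGal

-107.0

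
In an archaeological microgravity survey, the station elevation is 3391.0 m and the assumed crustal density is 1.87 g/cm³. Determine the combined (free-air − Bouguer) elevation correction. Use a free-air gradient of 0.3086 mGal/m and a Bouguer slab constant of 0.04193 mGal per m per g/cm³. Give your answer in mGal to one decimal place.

780.6

Combined gradient = 0.3086 − 0.04193 × 1.87 = 0.2301909 mGal/m
Combined elevation correction = 0.2301909 × 3391.0 = 780.6 mGal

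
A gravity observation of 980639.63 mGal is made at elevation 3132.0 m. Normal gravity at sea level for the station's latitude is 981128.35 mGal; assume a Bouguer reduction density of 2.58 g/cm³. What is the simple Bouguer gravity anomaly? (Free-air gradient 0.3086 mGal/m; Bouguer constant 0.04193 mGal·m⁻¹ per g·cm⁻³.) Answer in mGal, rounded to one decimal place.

Free-air correction = 0.3086 × 3132.0 = 966.54 mGal
Free-air anomaly = 980639.63 − 981128.35 + (966.54) = 477.82 mGal
Bouguer slab correction = 0.04193 × 2.58 × 3132.0 = 338.82 mGal
Simple Bouguer anomaly = 477.82 − (338.82) = 139.00 mGal

139.0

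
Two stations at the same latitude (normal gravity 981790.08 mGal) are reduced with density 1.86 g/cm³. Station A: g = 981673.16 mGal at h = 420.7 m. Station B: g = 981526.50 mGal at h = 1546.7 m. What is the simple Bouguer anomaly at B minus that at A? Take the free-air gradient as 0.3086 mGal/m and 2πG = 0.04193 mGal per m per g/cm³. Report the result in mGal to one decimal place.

Δg_SB(A) = 981673.16 − 981790.08 + 0.3086×420.7 − 0.04193×1.86×420.7 = -19.90 mGal
Δg_SB(B) = 981526.50 − 981790.08 + 0.3086×1546.7 − 0.04193×1.86×1546.7 = 93.10 mGal
Difference = 93.10 − (-19.90) = 113.00 mGal

113.0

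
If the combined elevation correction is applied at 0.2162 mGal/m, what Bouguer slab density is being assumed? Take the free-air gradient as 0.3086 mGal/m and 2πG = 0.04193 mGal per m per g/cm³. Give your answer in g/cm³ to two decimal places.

2.20

0.2162 = 0.3086 − 0.04193 × ρ
ρ = (0.3086 − 0.2162) / 0.04193 = 2.20 g/cm³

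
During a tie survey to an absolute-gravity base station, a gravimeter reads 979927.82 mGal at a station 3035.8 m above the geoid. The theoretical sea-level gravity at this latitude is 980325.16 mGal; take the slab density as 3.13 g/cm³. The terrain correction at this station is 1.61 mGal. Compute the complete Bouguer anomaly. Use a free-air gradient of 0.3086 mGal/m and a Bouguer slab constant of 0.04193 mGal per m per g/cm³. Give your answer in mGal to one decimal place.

Free-air correction = 0.3086 × 3035.8 = 936.85 mGal
Free-air anomaly = 979927.82 − 980325.16 + (936.85) = 539.51 mGal
Bouguer slab correction = 0.04193 × 3.13 × 3035.8 = 398.42 mGal
Simple Bouguer anomaly = 539.51 − (398.42) = 141.09 mGal
Complete Bouguer anomaly = 141.09 + 1.61 = 142.70 mGal

142.7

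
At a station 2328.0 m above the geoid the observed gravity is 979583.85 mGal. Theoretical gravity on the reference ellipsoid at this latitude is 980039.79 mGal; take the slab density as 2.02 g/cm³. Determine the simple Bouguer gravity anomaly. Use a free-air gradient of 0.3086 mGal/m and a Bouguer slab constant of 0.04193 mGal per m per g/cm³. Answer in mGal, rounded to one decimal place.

65.3

Free-air correction = 0.3086 × 2328.0 = 718.42 mGal
Free-air anomaly = 979583.85 − 980039.79 + (718.42) = 262.48 mGal
Bouguer slab correction = 0.04193 × 2.02 × 2328.0 = 197.18 mGal
Simple Bouguer anomaly = 262.48 − (197.18) = 65.30 mGal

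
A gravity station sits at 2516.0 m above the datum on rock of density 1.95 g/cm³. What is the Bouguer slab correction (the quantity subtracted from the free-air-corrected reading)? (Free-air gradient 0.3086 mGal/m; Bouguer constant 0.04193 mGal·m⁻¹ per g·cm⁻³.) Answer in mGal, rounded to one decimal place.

Bouguer slab correction = 0.04193 × 1.95 × 2516.0 = 205.7 mGal

205.7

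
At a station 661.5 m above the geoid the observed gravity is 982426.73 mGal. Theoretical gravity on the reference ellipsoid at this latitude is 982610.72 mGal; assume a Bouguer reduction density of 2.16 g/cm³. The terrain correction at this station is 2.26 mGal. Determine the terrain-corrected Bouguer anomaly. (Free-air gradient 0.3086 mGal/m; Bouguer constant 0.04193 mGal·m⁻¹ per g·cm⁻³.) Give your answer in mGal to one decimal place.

-37.5

Free-air correction = 0.3086 × 661.5 = 204.14 mGal
Free-air anomaly = 982426.73 − 982610.72 + (204.14) = 20.15 mGal
Bouguer slab correction = 0.04193 × 2.16 × 661.5 = 59.91 mGal
Simple Bouguer anomaly = 20.15 − (59.91) = -39.76 mGal
Complete Bouguer anomaly = -39.76 + 2.26 = -37.50 mGal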